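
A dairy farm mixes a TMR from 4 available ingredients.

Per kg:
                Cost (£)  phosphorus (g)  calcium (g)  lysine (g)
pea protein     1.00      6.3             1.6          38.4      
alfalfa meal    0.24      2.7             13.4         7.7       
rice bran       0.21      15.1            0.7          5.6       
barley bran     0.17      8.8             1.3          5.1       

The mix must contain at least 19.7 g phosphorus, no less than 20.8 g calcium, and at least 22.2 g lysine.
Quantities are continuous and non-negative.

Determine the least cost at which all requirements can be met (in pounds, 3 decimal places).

£0.698

Let x1 = kg of pea protein, x2 = kg of alfalfa meal, x3 = kg of rice bran, x4 = kg of barley bran.
Minimize 1x1 + 0.24x2 + 0.21x3 + 0.17x4 s.t.:
  6.3x1 + 2.7x2 + 15.1x3 + 8.8x4 ≥ 19.7   (phosphorus)
  1.6x1 + 13.4x2 + 0.7x3 + 1.3x4 ≥ 20.8   (calcium)
  38.4x1 + 7.7x2 + 5.6x3 + 5.1x4 ≥ 22.2   (lysine)
  x1, x2, x3, x4 ≥ 0.
The cheapest feasible vertex uses only pea protein, alfalfa meal, barley bran; rice bran is not used. There the phosphorus, calcium, lysine constraints are tight.
So pea protein = 0.06798 kg, alfalfa meal = 1.373 kg, barley bran = 1.769 kg.
Objective = 1·0.06798 + 0.24·1.373 + 0.17·1.769 = 0.69823.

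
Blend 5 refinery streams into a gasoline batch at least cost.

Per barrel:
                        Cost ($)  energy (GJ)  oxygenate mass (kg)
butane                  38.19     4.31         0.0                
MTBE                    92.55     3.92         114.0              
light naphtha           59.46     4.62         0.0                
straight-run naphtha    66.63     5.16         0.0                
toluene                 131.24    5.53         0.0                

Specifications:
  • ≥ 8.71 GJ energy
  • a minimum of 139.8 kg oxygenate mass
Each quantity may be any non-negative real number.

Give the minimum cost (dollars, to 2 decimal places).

$148.08

Let x1 = barrels of butane, x2 = barrels of MTBE, x3 = barrels of light naphtha, x4 = barrels of straight-run naphtha, x5 = barrels of toluene.
min 38.19x1 + 92.55x2 + 59.46x3 + 66.63x4 + 131.24x5 with:
  4.31x1 + 3.92x2 + 4.62x3 + 5.16x4 + 5.53x5 ≥ 8.71   (energy)
  114x2 ≥ 139.8   (oxygenate mass)
  x1, x2, x3, x4, x5 ≥ 0.
At the optimum only butane, MTBE are positive (light naphtha, straight-run naphtha, toluene = 0). Binding constraints: energy and oxygenate mass.
So butane = 0.90553 barrels, MTBE = 1.2263 barrels.
Cost = 38.19·0.90553 + 92.55·1.2263 = 148.0763.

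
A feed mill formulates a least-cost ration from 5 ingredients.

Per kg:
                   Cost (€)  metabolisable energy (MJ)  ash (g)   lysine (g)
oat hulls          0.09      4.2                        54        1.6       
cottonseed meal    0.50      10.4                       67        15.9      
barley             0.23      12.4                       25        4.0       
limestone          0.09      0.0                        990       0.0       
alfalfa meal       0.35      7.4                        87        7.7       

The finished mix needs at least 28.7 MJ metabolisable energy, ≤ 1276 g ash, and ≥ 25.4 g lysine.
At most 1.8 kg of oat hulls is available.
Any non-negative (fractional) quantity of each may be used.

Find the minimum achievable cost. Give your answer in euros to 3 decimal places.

This is a linear program. Let x1 = kg of oat hulls, x2 = kg of cottonseed meal, x3 = kg of barley, x4 = kg of limestone, x5 = kg of alfalfa meal.
min 0.09x1 + 0.5x2 + 0.23x3 + 0.09x4 + 0.35x5 with:
  4.2x1 + 10.4x2 + 12.4x3 + 7.4x5 ≥ 28.7   (metabolisable energy)
  54x1 + 67x2 + 25x3 + 990x4 + 87x5 ≤ 1276   (ash)
  1.6x1 + 15.9x2 + 4x3 + 7.7x5 ≥ 25.4   (lysine)
  x1 ≤ 1.8
  x1, x2, x3, x4, x5 ≥ 0.
The minimum-cost mix takes nothing from oat hulls, limestone, alfalfa meal — only cottonseed meal, barley. The metabolisable energy and lysine requirements are met with equality.
That vertex is x2 = 1.2867, x3 = 1.2353.
Hence cost = 0.5·1.2867 + 0.23·1.2353 = €0.92747.

€0.927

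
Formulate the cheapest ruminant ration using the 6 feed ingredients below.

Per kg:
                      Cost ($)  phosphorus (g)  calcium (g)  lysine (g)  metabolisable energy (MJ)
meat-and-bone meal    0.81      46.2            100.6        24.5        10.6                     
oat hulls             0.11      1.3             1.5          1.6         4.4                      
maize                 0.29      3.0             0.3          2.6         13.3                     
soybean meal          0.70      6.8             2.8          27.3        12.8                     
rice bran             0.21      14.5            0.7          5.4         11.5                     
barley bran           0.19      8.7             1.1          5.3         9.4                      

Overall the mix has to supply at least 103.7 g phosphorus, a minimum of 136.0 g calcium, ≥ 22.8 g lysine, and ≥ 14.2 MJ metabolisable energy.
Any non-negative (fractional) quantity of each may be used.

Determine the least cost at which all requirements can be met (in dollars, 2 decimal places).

Let x1 = kg of meat-and-bone meal, x2 = kg of oat hulls, x3 = kg of maize, x4 = kg of soybean meal, x5 = kg of rice bran, x6 = kg of barley bran.
Minimize 0.81x1 + 0.11x2 + 0.29x3 + 0.7x4 + 0.21x5 + 0.19x6 with:
  46.2x1 + 1.3x2 + 3x3 + 6.8x4 + 14.5x5 + 8.7x6 ≥ 103.7   (phosphorus)
  100.6x1 + 1.5x2 + 0.3x3 + 2.8x4 + 0.7x5 + 1.1x6 ≥ 136   (calcium)
  24.5x1 + 1.6x2 + 2.6x3 + 27.3x4 + 5.4x5 + 5.3x6 ≥ 22.8   (lysine)
  10.6x1 + 4.4x2 + 13.3x3 + 12.8x4 + 11.5x5 + 9.4x6 ≥ 14.2   (metabolisable energy)
  x1, x2, x3, x4, x5, x6 ≥ 0.
The minimum-cost mix takes nothing from oat hulls, maize, soybean meal, barley bran — only meat-and-bone meal, rice bran. The phosphorus and calcium requirements are met with equality.
Solving gives x1 = 1.332, x5 = 2.909.
Total cost: 0.81·1.332 + 0.21·2.909 = 1.6898.

$1.69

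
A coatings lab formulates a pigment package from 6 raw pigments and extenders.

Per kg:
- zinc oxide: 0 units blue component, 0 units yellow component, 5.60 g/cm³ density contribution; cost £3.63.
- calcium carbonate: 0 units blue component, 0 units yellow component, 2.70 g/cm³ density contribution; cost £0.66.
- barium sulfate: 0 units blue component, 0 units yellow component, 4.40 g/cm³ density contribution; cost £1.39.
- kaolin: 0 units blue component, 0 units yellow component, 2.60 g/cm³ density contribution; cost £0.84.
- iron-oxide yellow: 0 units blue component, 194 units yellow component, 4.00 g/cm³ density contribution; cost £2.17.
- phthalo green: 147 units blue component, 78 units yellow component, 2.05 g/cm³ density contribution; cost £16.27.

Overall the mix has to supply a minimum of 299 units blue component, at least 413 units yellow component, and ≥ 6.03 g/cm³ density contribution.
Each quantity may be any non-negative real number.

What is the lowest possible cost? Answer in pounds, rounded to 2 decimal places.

Set it up as a linear program. Let x1 = kg of zinc oxide, x2 = kg of calcium carbonate, x3 = kg of barium sulfate, x4 = kg of kaolin, x5 = kg of iron-oxide yellow, x6 = kg of phthalo green.
Minimize 3.63x1 + 0.66x2 + 1.39x3 + 0.84x4 + 2.17x5 + 16.27x6 subject to:
  147x6 ≥ 299   (blue component)
  194x5 + 78x6 ≥ 413   (yellow component)
  5.6x1 + 2.7x2 + 4.4x3 + 2.6x4 + 4x5 + 2.05x6 ≥ 6.03   (density contribution)
  x1, x2, x3, x4, x5, x6 ≥ 0.
The cheapest feasible vertex uses only iron-oxide yellow, phthalo green; zinc oxide, calcium carbonate, barium sulfate, kaolin are not used. The blue component and yellow component requirements are met with equality.
So iron-oxide yellow = 1.311 kg, phthalo green = 2.034 kg.
Objective = 2.17·1.311 + 16.27·2.034 = 35.9381.

£35.94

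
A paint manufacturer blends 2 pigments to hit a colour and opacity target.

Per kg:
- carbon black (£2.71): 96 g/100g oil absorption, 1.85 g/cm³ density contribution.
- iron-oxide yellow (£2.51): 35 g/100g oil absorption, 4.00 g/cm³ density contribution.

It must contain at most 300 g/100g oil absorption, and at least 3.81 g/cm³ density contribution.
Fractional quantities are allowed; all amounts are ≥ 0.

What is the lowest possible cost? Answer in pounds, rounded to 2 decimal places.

Treat it as an LP. Let x1 = kg of carbon black, x2 = kg of iron-oxide yellow.
Minimize 2.71x1 + 2.51x2 s.t.:
  96x1 + 35x2 ≤ 300   (oil absorption)
  1.85x1 + 4x2 ≥ 3.81   (density contribution)
  x1, x2 ≥ 0.
The minimum-cost mix takes nothing from carbon black — only iron-oxide yellow. The density contribution requirement is met with equality.
So iron-oxide yellow = 0.9525 kg.
Objective = 2.51·0.9525 = 2.3908.

£2.39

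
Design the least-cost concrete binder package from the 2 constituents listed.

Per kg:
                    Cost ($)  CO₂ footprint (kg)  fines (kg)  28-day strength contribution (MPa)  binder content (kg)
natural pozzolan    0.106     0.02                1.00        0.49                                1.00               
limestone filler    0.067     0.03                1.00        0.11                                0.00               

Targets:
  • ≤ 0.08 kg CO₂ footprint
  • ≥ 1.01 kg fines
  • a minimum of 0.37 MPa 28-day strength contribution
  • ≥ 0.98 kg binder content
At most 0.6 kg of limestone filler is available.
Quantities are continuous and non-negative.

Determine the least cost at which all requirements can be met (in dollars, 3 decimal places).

$0.106

Let x1 = kg of natural pozzolan, x2 = kg of limestone filler.
Minimize 0.106x1 + 0.067x2 s.t.:
  0.02x1 + 0.03x2 ≤ 0.08   (CO₂ footprint)
  1x1 + 1x2 ≥ 1.01   (fines)
  0.49x1 + 0.11x2 ≥ 0.37   (28-day strength contribution)
  1x1 ≥ 0.98   (binder content)
  x2 ≤ 0.6
  x1, x2 ≥ 0.
Both inputs are positive at the optimum. There the fines and binder content constraints are tight.
Solving gives x1 = 0.98, x2 = 0.03.
Objective = 0.106·0.98 + 0.067·0.03 = 0.10589.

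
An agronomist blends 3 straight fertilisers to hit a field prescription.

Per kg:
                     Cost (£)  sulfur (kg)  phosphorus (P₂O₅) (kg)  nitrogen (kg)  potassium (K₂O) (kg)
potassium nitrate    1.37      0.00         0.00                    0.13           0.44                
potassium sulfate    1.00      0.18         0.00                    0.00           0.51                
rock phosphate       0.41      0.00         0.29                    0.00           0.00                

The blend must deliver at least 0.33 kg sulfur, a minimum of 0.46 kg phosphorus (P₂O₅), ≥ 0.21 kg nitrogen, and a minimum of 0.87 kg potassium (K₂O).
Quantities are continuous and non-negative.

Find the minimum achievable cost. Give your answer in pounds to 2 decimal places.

£4.70

Treat it as an LP. Let x1 = kg of potassium nitrate, x2 = kg of potassium sulfate, x3 = kg of rock phosphate.
Minimise 1.37x1 + 1x2 + 0.41x3 with:
  0.18x2 ≥ 0.33   (sulfur)
  0.29x3 ≥ 0.46   (phosphorus (P₂O₅))
  0.13x1 ≥ 0.21   (nitrogen)
  0.44x1 + 0.51x2 ≥ 0.87   (potassium (K₂O))
  x1, x2, x3 ≥ 0.
All 3 inputs are positive at the optimum. Binding constraints: sulfur, phosphorus (P₂O₅), nitrogen.
Optimal quantities: potassium nitrate = 1.615 kg, potassium sulfate = 1.833 kg, rock phosphate = 1.586 kg.
Total cost: 1.37·1.615 + 1·1.833 + 0.41·1.586 = 4.6958.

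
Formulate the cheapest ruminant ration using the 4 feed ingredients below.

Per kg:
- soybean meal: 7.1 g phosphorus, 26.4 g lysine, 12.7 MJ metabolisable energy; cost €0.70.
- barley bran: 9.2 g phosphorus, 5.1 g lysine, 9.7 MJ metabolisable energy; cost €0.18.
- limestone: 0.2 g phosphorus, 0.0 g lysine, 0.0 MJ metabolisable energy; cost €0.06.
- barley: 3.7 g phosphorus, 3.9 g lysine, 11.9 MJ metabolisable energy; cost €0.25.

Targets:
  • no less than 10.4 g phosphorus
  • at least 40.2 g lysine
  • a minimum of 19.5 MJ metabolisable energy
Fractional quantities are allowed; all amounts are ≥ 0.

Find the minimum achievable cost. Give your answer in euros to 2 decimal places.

€1.07

This is a linear program. Let x1 = kg of soybean meal, x2 = kg of barley bran, x3 = kg of limestone, x4 = kg of barley.
Minimize 0.7x1 + 0.18x2 + 0.06x3 + 0.25x4 s.t.:
  7.1x1 + 9.2x2 + 0.2x3 + 3.7x4 ≥ 10.4   (phosphorus)
  26.4x1 + 5.1x2 + 3.9x4 ≥ 40.2   (lysine)
  12.7x1 + 9.7x2 + 11.9x4 ≥ 19.5   (metabolisable energy)
  x1, x2, x3, x4 ≥ 0.
The cheapest feasible vertex uses only soybean meal, barley bran; limestone, barley are not used. Binding constraints: lysine and metabolisable energy.
That vertex is x1 = 1.518, x2 = 0.02227.
Hence cost = 0.7·1.518 + 0.18·0.02227 = €1.0666.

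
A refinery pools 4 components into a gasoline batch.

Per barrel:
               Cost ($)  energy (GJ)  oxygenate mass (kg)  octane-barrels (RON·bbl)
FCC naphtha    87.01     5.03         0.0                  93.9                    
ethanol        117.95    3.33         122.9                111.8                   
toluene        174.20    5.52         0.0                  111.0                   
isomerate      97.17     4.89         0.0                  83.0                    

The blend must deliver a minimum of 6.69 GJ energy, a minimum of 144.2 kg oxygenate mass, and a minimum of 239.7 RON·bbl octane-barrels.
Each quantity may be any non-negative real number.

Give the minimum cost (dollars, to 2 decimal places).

This is a linear program. Let x1 = barrels of FCC naphtha, x2 = barrels of ethanol, x3 = barrels of toluene, x4 = barrels of isomerate.
Minimise 87.01x1 + 117.95x2 + 174.2x3 + 97.17x4 s.t.:
  5.03x1 + 3.33x2 + 5.52x3 + 4.89x4 ≥ 6.69   (energy)
  122.9x2 ≥ 144.2   (oxygenate mass)
  93.9x1 + 111.8x2 + 111x3 + 83x4 ≥ 239.7   (octane-barrels)
  x1, x2, x3, x4 ≥ 0.
The optimal basis is {FCC naphtha, ethanol}; toluene, isomerate drop out. There the oxygenate mass and octane-barrels constraints are tight.
That vertex is x1 = 1.1557, x2 = 1.1733.
Total cost: 87.01·1.1557 + 117.95·1.1733 = 238.9482.

$238.95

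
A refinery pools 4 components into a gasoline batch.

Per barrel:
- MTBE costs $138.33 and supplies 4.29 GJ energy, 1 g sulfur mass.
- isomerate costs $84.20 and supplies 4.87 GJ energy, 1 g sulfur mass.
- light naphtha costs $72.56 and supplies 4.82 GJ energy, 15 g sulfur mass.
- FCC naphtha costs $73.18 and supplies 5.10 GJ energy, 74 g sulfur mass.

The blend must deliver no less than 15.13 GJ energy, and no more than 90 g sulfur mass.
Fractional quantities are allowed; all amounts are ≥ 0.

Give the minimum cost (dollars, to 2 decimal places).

Let x1 = barrels of MTBE, x2 = barrels of isomerate, x3 = barrels of light naphtha, x4 = barrels of FCC naphtha.
Minimise 138.33x1 + 84.2x2 + 72.56x3 + 73.18x4 subject to:
  4.29x1 + 4.87x2 + 4.82x3 + 5.1x4 ≥ 15.13   (energy)
  1x1 + 1x2 + 15x3 + 74x4 ≤ 90   (sulfur mass)
  x1, x2, x3, x4 ≥ 0.
The cheapest feasible vertex uses only light naphtha, FCC naphtha; MTBE, isomerate are not used. There the energy and sulfur mass constraints are tight.
Solving gives x3 = 2.3578, x4 = 0.73828.
Total cost: 72.56·2.3578 + 73.18·0.73828 = 225.1093.

$225.11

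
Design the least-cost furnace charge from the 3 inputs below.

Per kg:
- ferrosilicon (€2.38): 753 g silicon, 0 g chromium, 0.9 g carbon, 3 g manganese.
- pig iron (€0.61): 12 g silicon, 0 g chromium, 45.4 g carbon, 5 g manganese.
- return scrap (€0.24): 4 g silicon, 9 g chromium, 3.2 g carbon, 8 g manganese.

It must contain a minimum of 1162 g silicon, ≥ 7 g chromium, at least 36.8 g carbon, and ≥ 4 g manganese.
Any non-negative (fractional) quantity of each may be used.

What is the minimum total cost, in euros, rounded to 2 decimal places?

Treat it as an LP. Let x1 = kg of ferrosilicon, x2 = kg of pig iron, x3 = kg of return scrap.
Minimize 2.38x1 + 0.61x2 + 0.24x3 with:
  753x1 + 12x2 + 4x3 ≥ 1162   (silicon)
  9x3 ≥ 7   (chromium)
  0.9x1 + 45.4x2 + 3.2x3 ≥ 36.8   (carbon)
  3x1 + 5x2 + 8x3 ≥ 4   (manganese)
  x1, x2, x3 ≥ 0.
All 3 inputs are positive at the optimum. The silicon, chromium, carbon requirements are met with equality.
Optimal quantities: ferrosilicon = 1.527 kg, pig iron = 0.7255 kg, return scrap = 0.7778 kg.
Hence cost = 2.38·1.527 + 0.61·0.7255 + 0.24·0.7778 = €4.2635.

€4.26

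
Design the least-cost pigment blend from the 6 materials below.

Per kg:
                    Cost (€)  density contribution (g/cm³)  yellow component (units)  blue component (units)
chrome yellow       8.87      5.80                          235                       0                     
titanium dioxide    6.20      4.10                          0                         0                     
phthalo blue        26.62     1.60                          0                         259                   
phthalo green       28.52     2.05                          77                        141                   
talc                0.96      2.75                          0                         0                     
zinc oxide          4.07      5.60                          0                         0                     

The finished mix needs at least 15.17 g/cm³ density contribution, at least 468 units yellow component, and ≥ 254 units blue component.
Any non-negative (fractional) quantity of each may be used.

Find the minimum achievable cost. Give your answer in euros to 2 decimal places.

€44.49

This is a linear program. Let x1 = kg of chrome yellow, x2 = kg of titanium dioxide, x3 = kg of phthalo blue, x4 = kg of phthalo green, x5 = kg of talc, x6 = kg of zinc oxide.
min 8.87x1 + 6.2x2 + 26.62x3 + 28.52x4 + 0.96x5 + 4.07x6 with:
  5.8x1 + 4.1x2 + 1.6x3 + 2.05x4 + 2.75x5 + 5.6x6 ≥ 15.17   (density contribution)
  235x1 + 77x4 ≥ 468   (yellow component)
  259x3 + 141x4 ≥ 254   (blue component)
  x1, x2, x3, x4, x5, x6 ≥ 0.
The optimal basis is {chrome yellow, phthalo blue, talc}; titanium dioxide, phthalo green, zinc oxide drop out. Binding constraints: density contribution, yellow component, blue component.
Optimal quantities: chrome yellow = 1.9915 kg, phthalo blue = 0.98069 kg, talc = 0.74555 kg.
Hence cost = 8.87·1.9915 + 26.62·0.98069 + 0.96·0.74555 = €44.4863.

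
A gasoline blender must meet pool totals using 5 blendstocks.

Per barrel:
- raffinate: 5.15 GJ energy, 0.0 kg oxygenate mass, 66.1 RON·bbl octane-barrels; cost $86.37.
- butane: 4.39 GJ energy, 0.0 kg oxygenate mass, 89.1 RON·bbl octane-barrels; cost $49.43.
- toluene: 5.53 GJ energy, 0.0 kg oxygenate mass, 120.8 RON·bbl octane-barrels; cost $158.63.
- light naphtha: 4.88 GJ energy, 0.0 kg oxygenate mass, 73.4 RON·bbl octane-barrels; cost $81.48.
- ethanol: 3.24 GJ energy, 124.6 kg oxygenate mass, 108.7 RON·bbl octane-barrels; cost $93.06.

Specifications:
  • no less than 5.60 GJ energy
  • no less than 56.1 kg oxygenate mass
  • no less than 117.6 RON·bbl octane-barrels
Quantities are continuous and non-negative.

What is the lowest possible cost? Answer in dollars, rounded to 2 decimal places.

$88.53

This is a linear program. Let x1 = barrels of raffinate, x2 = barrels of butane, x3 = barrels of toluene, x4 = barrels of light naphtha, x5 = barrels of ethanol.
min 86.37x1 + 49.43x2 + 158.63x3 + 81.48x4 + 93.06x5 with:
  5.15x1 + 4.39x2 + 5.53x3 + 4.88x4 + 3.24x5 ≥ 5.6   (energy)
  124.6x5 ≥ 56.1   (oxygenate mass)
  66.1x1 + 89.1x2 + 120.8x3 + 73.4x4 + 108.7x5 ≥ 117.6   (octane-barrels)
  x1, x2, x3, x4, x5 ≥ 0.
The minimum-cost mix takes nothing from raffinate, toluene, light naphtha — only butane, ethanol. Binding constraints: energy and oxygenate mass.
So butane = 0.94333 barrels, ethanol = 0.45024 barrels.
Total cost: 49.43·0.94333 + 93.06·0.45024 = 88.5281.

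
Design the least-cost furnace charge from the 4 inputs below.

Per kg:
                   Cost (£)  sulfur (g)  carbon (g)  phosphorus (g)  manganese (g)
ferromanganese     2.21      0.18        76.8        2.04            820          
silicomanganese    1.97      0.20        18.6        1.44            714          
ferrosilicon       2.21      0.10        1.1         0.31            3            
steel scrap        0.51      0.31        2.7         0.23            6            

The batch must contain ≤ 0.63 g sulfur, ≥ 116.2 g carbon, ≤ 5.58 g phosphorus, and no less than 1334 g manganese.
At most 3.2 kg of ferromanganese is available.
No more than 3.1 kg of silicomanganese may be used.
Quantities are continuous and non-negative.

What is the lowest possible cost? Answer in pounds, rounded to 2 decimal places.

Treat it as an LP. Let x1 = kg of ferromanganese, x2 = kg of silicomanganese, x3 = kg of ferrosilicon, x4 = kg of steel scrap.
Minimise 2.21x1 + 1.97x2 + 2.21x3 + 0.51x4 s.t.:
  0.18x1 + 0.2x2 + 0.1x3 + 0.31x4 ≤ 0.63   (sulfur)
  76.8x1 + 18.6x2 + 1.1x3 + 2.7x4 ≥ 116.2   (carbon)
  2.04x1 + 1.44x2 + 0.31x3 + 0.23x4 ≤ 5.58   (phosphorus)
  820x1 + 714x2 + 3x3 + 6x4 ≥ 1334   (manganese)
  x1 ≤ 3.2
  x2 ≤ 3.1
  x1, x2, x3, x4 ≥ 0.
The minimum-cost mix takes nothing from silicomanganese, ferrosilicon, steel scrap — only ferromanganese. Binding constraint: manganese.
That vertex is x1 = 1.627.
Objective = 2.21·1.627 = 3.5957.

£3.60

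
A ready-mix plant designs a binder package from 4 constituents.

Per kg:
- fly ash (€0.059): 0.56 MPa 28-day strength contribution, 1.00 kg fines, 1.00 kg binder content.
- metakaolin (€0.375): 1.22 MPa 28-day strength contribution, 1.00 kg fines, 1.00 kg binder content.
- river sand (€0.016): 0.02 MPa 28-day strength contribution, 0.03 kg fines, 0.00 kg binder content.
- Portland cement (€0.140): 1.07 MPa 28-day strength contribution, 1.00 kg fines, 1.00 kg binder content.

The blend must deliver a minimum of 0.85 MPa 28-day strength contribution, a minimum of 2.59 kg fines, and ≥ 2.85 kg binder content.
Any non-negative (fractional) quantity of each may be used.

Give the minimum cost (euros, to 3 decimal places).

This is a linear program. Let x1 = kg of fly ash, x2 = kg of metakaolin, x3 = kg of river sand, x4 = kg of Portland cement.
Minimize 0.059x1 + 0.375x2 + 0.016x3 + 0.14x4 s.t.:
  0.56x1 + 1.22x2 + 0.02x3 + 1.07x4 ≥ 0.85   (28-day strength contribution)
  1x1 + 1x2 + 0.03x3 + 1x4 ≥ 2.59   (fines)
  1x1 + 1x2 + 1x4 ≥ 2.85   (binder content)
  x1, x2, x3, x4 ≥ 0.
At the optimum only fly ash is positive (metakaolin, river sand, Portland cement = 0). There the binder content constraint is tight.
Solving gives x1 = 2.85.
Objective = 0.059·2.85 = 0.16815.

€0.168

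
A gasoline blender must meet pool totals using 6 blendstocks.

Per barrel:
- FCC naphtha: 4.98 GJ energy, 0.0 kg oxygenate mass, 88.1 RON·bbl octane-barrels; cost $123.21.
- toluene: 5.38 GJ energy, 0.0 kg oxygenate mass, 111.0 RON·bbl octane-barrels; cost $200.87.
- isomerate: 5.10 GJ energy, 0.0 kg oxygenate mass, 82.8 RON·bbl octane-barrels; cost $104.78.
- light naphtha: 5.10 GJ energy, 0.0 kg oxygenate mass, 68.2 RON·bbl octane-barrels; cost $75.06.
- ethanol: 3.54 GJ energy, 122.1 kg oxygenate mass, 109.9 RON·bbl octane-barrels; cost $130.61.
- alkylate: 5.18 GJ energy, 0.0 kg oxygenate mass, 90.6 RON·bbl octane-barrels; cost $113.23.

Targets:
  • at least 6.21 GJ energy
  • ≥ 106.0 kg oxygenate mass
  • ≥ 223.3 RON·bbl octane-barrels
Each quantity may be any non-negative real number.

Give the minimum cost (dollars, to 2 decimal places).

Let x1 = barrels of FCC naphtha, x2 = barrels of toluene, x3 = barrels of isomerate, x4 = barrels of light naphtha, x5 = barrels of ethanol, x6 = barrels of alkylate.
Minimise 123.21x1 + 200.87x2 + 104.78x3 + 75.06x4 + 130.61x5 + 113.23x6 s.t.:
  4.98x1 + 5.38x2 + 5.1x3 + 5.1x4 + 3.54x5 + 5.18x6 ≥ 6.21   (energy)
  122.1x5 ≥ 106   (oxygenate mass)
  88.1x1 + 111x2 + 82.8x3 + 68.2x4 + 109.9x5 + 90.6x6 ≥ 223.3   (octane-barrels)
  x1, x2, x3, x4, x5, x6 ≥ 0.
The minimum-cost mix takes nothing from FCC naphtha, toluene, isomerate, alkylate — only light naphtha, ethanol. There the oxygenate mass and octane-barrels constraints are tight.
Solving gives x4 = 1.8752, x5 = 0.86814.
Cost = 75.06·1.8752 + 130.61·0.86814 = 254.1403.

$254.14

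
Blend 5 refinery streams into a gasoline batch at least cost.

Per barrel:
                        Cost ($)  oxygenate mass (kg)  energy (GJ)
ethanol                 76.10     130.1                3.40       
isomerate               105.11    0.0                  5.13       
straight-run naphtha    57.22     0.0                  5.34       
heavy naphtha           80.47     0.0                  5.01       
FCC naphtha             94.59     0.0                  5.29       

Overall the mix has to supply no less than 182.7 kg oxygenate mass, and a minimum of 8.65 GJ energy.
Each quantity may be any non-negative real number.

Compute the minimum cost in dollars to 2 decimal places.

$148.39

Let x1 = barrels of ethanol, x2 = barrels of isomerate, x3 = barrels of straight-run naphtha, x4 = barrels of heavy naphtha, x5 = barrels of FCC naphtha.
Minimise 76.1x1 + 105.11x2 + 57.22x3 + 80.47x4 + 94.59x5 with:
  130.1x1 ≥ 182.7   (oxygenate mass)
  3.4x1 + 5.13x2 + 5.34x3 + 5.01x4 + 5.29x5 ≥ 8.65   (energy)
  x1, x2, x3, x4, x5 ≥ 0.
At the optimum only ethanol, straight-run naphtha are positive (isomerate, heavy naphtha, FCC naphtha = 0). The oxygenate mass and energy requirements are met with equality.
Optimal quantities: ethanol = 1.4043 barrels, straight-run naphtha = 0.72572 barrels.
Objective = 76.1·1.4043 + 57.22·0.72572 = 148.3929.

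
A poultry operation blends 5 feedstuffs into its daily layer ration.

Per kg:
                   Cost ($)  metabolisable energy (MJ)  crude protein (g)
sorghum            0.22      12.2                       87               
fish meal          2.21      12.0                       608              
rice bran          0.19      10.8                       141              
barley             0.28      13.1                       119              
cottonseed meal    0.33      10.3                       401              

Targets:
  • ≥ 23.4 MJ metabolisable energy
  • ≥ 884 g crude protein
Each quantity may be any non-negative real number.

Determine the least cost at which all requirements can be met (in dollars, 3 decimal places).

Set it up as a linear program. Let x1 = kg of sorghum, x2 = kg of fish meal, x3 = kg of rice bran, x4 = kg of barley, x5 = kg of cottonseed meal.
Minimise 0.22x1 + 2.21x2 + 0.19x3 + 0.28x4 + 0.33x5 with:
  12.2x1 + 12x2 + 10.8x3 + 13.1x4 + 10.3x5 ≥ 23.4   (metabolisable energy)
  87x1 + 608x2 + 141x3 + 119x4 + 401x5 ≥ 884   (crude protein)
  x1, x2, x3, x4, x5 ≥ 0.
The cheapest feasible vertex uses only rice bran, cottonseed meal; sorghum, fish meal, barley are not used. The metabolisable energy and crude protein requirements are met with equality.
Optimal quantities: rice bran = 0.09665 kg, cottonseed meal = 2.171 kg.
Total cost: 0.19·0.09665 + 0.33·2.171 = 0.73479.

$0.735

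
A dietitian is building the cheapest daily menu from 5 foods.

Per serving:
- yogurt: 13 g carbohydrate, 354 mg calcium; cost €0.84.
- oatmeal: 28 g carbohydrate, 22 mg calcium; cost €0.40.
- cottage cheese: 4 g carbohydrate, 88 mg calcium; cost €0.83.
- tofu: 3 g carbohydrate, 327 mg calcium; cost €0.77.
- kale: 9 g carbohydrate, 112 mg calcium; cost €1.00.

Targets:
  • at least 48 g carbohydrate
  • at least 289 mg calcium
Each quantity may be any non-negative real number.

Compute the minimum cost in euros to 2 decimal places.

€1.16

Let x1 = servings of yogurt, x2 = servings of oatmeal, x3 = servings of cottage cheese, x4 = servings of tofu, x5 = servings of kale.
Minimize 0.84x1 + 0.4x2 + 0.83x3 + 0.77x4 + 1x5 s.t.:
  13x1 + 28x2 + 4x3 + 3x4 + 9x5 ≥ 48   (carbohydrate)
  354x1 + 22x2 + 88x3 + 327x4 + 112x5 ≥ 289   (calcium)
  x1, x2, x3, x4, x5 ≥ 0.
The optimal basis is {yogurt, oatmeal}; cottage cheese, tofu, kale drop out. The carbohydrate and calcium requirements are met with equality.
So yogurt = 0.7309 servings, oatmeal = 1.375 servings.
Hence cost = 0.84·0.7309 + 0.4·1.375 = €1.1640.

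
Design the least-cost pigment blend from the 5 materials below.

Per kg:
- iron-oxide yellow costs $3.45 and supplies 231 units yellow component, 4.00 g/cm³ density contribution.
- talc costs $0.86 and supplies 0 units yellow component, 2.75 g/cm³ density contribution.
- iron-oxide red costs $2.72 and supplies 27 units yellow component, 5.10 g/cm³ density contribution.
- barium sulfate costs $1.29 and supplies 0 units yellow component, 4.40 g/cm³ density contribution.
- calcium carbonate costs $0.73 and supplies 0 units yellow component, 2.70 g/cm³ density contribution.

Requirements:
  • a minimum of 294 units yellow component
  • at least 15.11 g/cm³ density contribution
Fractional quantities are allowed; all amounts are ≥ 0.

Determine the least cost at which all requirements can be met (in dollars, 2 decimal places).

Set it up as a linear program. Let x1 = kg of iron-oxide yellow, x2 = kg of talc, x3 = kg of iron-oxide red, x4 = kg of barium sulfate, x5 = kg of calcium carbonate.
min 3.45x1 + 0.86x2 + 2.72x3 + 1.29x4 + 0.73x5 s.t.:
  231x1 + 27x3 ≥ 294   (yellow component)
  4x1 + 2.75x2 + 5.1x3 + 4.4x4 + 2.7x5 ≥ 15.11   (density contribution)
  x1, x2, x3, x4, x5 ≥ 0.
The optimal basis is {iron-oxide yellow, calcium carbonate}; talc, iron-oxide red, barium sulfate drop out. The yellow component and density contribution requirements are met with equality.
Solving gives x1 = 1.273, x5 = 3.711.
Cost = 3.45·1.273 + 0.73·3.711 = 7.1009.

$7.10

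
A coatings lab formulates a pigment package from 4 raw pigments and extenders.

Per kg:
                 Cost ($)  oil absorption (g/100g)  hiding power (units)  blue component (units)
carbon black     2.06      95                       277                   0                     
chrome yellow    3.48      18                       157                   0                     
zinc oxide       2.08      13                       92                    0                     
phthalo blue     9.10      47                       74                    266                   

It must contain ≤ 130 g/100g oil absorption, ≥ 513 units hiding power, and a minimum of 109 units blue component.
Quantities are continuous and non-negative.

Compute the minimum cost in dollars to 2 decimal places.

Let x1 = kg of carbon black, x2 = kg of chrome yellow, x3 = kg of zinc oxide, x4 = kg of phthalo blue.
Minimize 2.06x1 + 3.48x2 + 2.08x3 + 9.1x4 subject to:
  95x1 + 18x2 + 13x3 + 47x4 ≤ 130   (oil absorption)
  277x1 + 157x2 + 92x3 + 74x4 ≥ 513   (hiding power)
  266x4 ≥ 109   (blue component)
  x1, x2, x3, x4 ≥ 0.
The optimal basis is {carbon black, chrome yellow, phthalo blue}; zinc oxide drops out. Binding constraints: oil absorption, hiding power, blue component.
That vertex is x1 = 0.876, x2 = 1.529, x4 = 0.4098.
Cost = 2.06·0.876 + 3.48·1.529 + 9.1·0.4098 = 10.8547.

$10.85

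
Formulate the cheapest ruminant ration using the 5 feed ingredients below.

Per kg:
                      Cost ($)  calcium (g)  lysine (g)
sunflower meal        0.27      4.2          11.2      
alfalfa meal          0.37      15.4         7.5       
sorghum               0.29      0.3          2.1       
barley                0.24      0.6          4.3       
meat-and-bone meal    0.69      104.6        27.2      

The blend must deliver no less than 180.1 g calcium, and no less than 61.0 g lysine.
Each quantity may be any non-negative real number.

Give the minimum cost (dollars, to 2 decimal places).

Treat it as an LP. Let x1 = kg of sunflower meal, x2 = kg of alfalfa meal, x3 = kg of sorghum, x4 = kg of barley, x5 = kg of meat-and-bone meal.
Minimize 0.27x1 + 0.37x2 + 0.29x3 + 0.24x4 + 0.69x5 with:
  4.2x1 + 15.4x2 + 0.3x3 + 0.6x4 + 104.6x5 ≥ 180.1   (calcium)
  11.2x1 + 7.5x2 + 2.1x3 + 4.3x4 + 27.2x5 ≥ 61   (lysine)
  x1, x2, x3, x4, x5 ≥ 0.
The cheapest feasible vertex uses only sunflower meal, meat-and-bone meal; alfalfa meal, sorghum, barley are not used. Binding constraints: calcium and lysine.
Solving gives x1 = 1.402, x5 = 1.666.
Total cost: 0.27·1.402 + 0.69·1.666 = 1.5281.

$1.53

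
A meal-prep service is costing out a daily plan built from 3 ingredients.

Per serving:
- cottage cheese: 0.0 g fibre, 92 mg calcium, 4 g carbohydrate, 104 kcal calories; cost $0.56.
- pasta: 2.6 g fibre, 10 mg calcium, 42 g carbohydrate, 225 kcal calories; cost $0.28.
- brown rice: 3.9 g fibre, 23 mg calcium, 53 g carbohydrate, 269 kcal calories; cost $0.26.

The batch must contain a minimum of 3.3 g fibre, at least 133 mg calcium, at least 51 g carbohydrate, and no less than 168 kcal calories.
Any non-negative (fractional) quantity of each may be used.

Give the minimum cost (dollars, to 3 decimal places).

Let x1 = servings of cottage cheese, x2 = servings of pasta, x3 = servings of brown rice.
min 0.56x1 + 0.28x2 + 0.26x3 with:
  2.6x2 + 3.9x3 ≥ 3.3   (fibre)
  92x1 + 10x2 + 23x3 ≥ 133   (calcium)
  4x1 + 42x2 + 53x3 ≥ 51   (carbohydrate)
  104x1 + 225x2 + 269x3 ≥ 168   (calories)
  x1, x2, x3 ≥ 0.
The optimal basis is {cottage cheese, brown rice}; pasta drops out. The calcium and carbohydrate requirements are met with equality.
Solving gives x1 = 1.228, x3 = 0.8696.
Total cost: 0.56·1.228 + 0.26·0.8696 = 0.91378.

$0.914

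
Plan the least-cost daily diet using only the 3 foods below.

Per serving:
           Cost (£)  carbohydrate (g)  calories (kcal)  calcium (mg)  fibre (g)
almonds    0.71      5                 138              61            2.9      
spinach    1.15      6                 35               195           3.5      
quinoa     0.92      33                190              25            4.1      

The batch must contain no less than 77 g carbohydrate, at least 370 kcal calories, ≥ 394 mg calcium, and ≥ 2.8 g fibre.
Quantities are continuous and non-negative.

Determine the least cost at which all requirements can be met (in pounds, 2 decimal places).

Let x1 = servings of almonds, x2 = servings of spinach, x3 = servings of quinoa.
min 0.71x1 + 1.15x2 + 0.92x3 with:
  5x1 + 6x2 + 33x3 ≥ 77   (carbohydrate)
  138x1 + 35x2 + 190x3 ≥ 370   (calories)
  61x1 + 195x2 + 25x3 ≥ 394   (calcium)
  2.9x1 + 3.5x2 + 4.1x3 ≥ 2.8   (fibre)
  x1, x2, x3 ≥ 0.
The minimum-cost mix takes nothing from almonds — only spinach, quinoa. The carbohydrate and calcium requirements are met with equality.
So spinach = 1.762 servings, quinoa = 2.013 servings.
Objective = 1.15·1.762 + 0.92·2.013 = 3.8783.

£3.88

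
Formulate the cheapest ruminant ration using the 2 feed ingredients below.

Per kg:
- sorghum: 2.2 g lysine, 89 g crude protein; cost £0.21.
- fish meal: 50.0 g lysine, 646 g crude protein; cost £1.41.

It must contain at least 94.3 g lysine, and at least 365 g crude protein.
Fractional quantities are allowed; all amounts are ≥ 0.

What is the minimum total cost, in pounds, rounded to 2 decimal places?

£2.66

Treat it as an LP. Let x1 = kg of sorghum, x2 = kg of fish meal.
Minimize 0.21x1 + 1.41x2 s.t.:
  2.2x1 + 50x2 ≥ 94.3   (lysine)
  89x1 + 646x2 ≥ 365   (crude protein)
  x1, x2 ≥ 0.
At the optimum only fish meal is positive (sorghum = 0). Binding constraint: lysine.
Solving gives x2 = 1.886.
Objective = 1.41·1.886 = 2.6593.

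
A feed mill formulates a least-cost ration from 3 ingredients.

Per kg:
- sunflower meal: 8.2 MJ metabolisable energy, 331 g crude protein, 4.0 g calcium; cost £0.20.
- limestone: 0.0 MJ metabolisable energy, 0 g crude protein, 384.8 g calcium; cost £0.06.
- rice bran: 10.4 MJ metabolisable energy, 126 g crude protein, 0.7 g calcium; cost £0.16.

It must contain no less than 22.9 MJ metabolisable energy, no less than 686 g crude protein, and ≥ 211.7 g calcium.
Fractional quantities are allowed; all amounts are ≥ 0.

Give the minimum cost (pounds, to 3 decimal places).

Treat it as an LP. Let x1 = kg of sunflower meal, x2 = kg of limestone, x3 = kg of rice bran.
min 0.2x1 + 0.06x2 + 0.16x3 subject to:
  8.2x1 + 10.4x3 ≥ 22.9   (metabolisable energy)
  331x1 + 126x3 ≥ 686   (crude protein)
  4x1 + 384.8x2 + 0.7x3 ≥ 211.7   (calcium)
  x1, x2, x3 ≥ 0.
The optimal mix uses every input. There the metabolisable energy, crude protein, calcium constraints are tight.
That vertex is x1 = 1.764, x2 = 0.5303, x3 = 0.8113.
Hence cost = 0.2·1.764 + 0.06·0.5303 + 0.16·0.8113 = £0.51443.

£0.514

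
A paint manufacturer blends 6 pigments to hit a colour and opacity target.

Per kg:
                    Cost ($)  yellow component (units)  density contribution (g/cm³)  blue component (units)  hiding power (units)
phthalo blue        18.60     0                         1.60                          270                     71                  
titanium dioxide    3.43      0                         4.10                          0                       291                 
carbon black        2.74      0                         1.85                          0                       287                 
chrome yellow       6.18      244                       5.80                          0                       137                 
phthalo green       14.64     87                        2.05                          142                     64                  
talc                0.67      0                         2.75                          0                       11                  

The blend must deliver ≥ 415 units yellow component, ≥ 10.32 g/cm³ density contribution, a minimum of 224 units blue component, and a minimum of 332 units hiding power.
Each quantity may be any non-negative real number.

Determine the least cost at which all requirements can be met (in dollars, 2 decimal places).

$26.32

Set it up as a linear program. Let x1 = kg of phthalo blue, x2 = kg of titanium dioxide, x3 = kg of carbon black, x4 = kg of chrome yellow, x5 = kg of phthalo green, x6 = kg of talc.
Minimize 18.6x1 + 3.43x2 + 2.74x3 + 6.18x4 + 14.64x5 + 0.67x6 with:
  244x4 + 87x5 ≥ 415   (yellow component)
  1.6x1 + 4.1x2 + 1.85x3 + 5.8x4 + 2.05x5 + 2.75x6 ≥ 10.32   (density contribution)
  270x1 + 142x5 ≥ 224   (blue component)
  71x1 + 291x2 + 287x3 + 137x4 + 64x5 + 11x6 ≥ 332   (hiding power)
  x1, x2, x3, x4, x5, x6 ≥ 0.
The minimum-cost mix takes nothing from titanium dioxide, phthalo green, talc — only phthalo blue, carbon black, chrome yellow. There the yellow component, blue component, hiding power constraints are tight.
Solving gives x1 = 0.82963, x3 = 0.13967, x4 = 1.7008.
Hence cost = 18.6·0.82963 + 2.74·0.13967 + 6.18·1.7008 = $26.3248.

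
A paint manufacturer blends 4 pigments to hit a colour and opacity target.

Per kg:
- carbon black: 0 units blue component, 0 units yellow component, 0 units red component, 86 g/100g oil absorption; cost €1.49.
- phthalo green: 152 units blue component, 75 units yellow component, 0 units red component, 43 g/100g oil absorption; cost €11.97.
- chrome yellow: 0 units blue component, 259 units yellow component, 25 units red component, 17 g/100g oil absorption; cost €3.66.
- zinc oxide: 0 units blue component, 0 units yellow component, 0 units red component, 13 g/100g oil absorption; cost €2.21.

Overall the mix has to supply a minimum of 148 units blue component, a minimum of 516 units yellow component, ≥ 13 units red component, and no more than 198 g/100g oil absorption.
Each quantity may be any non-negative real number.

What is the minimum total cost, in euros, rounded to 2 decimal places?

Let x1 = kg of carbon black, x2 = kg of phthalo green, x3 = kg of chrome yellow, x4 = kg of zinc oxide.
Minimize 1.49x1 + 11.97x2 + 3.66x3 + 2.21x4 with:
  152x2 ≥ 148   (blue component)
  75x2 + 259x3 ≥ 516   (yellow component)
  25x3 ≥ 13   (red component)
  86x1 + 43x2 + 17x3 + 13x4 ≤ 198   (oil absorption)
  x1, x2, x3, x4 ≥ 0.
The optimal basis is {phthalo green, chrome yellow}; carbon black, zinc oxide drop out. The blue component and yellow component requirements are met with equality.
So phthalo green = 0.9737 kg, chrome yellow = 1.71 kg.
Cost = 11.97·0.9737 + 3.66·1.71 = 17.9138.

€17.91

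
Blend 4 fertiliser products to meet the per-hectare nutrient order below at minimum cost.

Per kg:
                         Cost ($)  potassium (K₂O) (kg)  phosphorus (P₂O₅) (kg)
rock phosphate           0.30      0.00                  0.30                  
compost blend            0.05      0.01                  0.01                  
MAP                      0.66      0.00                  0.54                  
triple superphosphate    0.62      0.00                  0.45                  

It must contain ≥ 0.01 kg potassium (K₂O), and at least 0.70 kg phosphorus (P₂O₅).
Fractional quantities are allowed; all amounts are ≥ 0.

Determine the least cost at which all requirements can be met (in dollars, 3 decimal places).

This is a linear program. Let x1 = kg of rock phosphate, x2 = kg of compost blend, x3 = kg of MAP, x4 = kg of triple superphosphate.
Minimise 0.3x1 + 0.05x2 + 0.66x3 + 0.62x4 with:
  0.01x2 ≥ 0.01   (potassium (K₂O))
  0.3x1 + 0.01x2 + 0.54x3 + 0.45x4 ≥ 0.7   (phosphorus (P₂O₅))
  x1, x2, x3, x4 ≥ 0.
The minimum-cost mix takes nothing from MAP, triple superphosphate — only rock phosphate, compost blend. There the potassium (K₂O) and phosphorus (P₂O₅) constraints are tight.
That vertex is x1 = 2.3, x2 = 1.
Hence cost = 0.3·2.3 + 0.05·1 = $0.74000.

$0.740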